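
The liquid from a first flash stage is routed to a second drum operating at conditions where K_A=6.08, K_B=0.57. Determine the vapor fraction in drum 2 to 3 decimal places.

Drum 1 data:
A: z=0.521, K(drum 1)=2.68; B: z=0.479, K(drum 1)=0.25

V/F (drum 2) = 0.582

Drum 1:
Rachford–Rice: g(ψ₁) = Σ zᵢ(Kᵢ−1)/(1+ψ₁(Kᵢ−1)) = 0.
g(0) = ΣzᵢKᵢ − 1 = 0.516 and g(1) = 1 − Σzᵢ/Kᵢ = -1.110, so a root lies in (0, 1).
Iterate (Newton) starting at ψ₁ = 0.31:
  ψ₁ = 0.310: g = 0.1075, g' = -1.093 → ψ₁ = 0.408
  ψ₁ = 0.408: g = 0.0013, g' = -1.077 → ψ₁ = 0.410
Converged at ψ₁ = 0.410.
Drum-1 compositions:
  A: x = 0.309, y = 0.827
  B: x = 0.691, y = 0.173
Drum-2 feed = drum-1 liquid: z₂ = (0.3086, 0.6914).
Drum 2:
Rachford–Rice: g(ψ₂) = Σ zᵢ(Kᵢ−1)/(1+ψ₂(Kᵢ−1)) = 0.
Check two-phase: ΣzᵢKᵢ = 2.271 > 1 and Σzᵢ/Kᵢ = 1.264 > 1, so g(0) = 1.271 > 0 and g(1) = -0.264 < 0.
Binary case is linear: z₁(K₁−1)(1+ψ₂(K₂−1)) + z₂(K₂−1)(1+ψ₂(K₁−1)) = 0
⇒ ψ₂ = [z₁(K₁−1)+z₂(K₂−1)] / [−(K₁−1)(K₂−1)] = 1.2706/2.1844 = 0.582
  A: x = 0.078, y = 0.474
  B: x = 0.922, y = 0.526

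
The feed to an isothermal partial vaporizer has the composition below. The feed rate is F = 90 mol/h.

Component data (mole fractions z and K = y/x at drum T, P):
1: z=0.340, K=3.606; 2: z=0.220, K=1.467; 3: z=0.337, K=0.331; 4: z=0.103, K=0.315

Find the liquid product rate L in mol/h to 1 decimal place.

Rachford–Rice: g(V/F) = Σ zᵢ(Kᵢ−1)/(1+V/F(Kᵢ−1)) = 0.
g(0) = ΣzᵢKᵢ − 1 = 0.693 and g(1) = 1 − Σzᵢ/Kᵢ = -0.589, so a root lies in (0, 1).
Newton–Raphson from V/F = 0.5:
  V/F = 0.500: g = 0.0219, g' = -0.919 → V/F = 0.524
Converged at V/F = 0.524.
Then V = V/F·F = 0.5239·90 = 47.1 mol/h and L = F − V = 42.9 mol/h.

L = 42.9 mol/h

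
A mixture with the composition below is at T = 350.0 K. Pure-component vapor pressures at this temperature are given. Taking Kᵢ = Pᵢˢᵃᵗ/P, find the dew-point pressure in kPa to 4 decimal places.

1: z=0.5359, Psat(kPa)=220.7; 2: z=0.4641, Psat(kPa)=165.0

At the dew point ψ → 1, so Σzᵢ/Kᵢ = 1 with Kᵢ = Pᵢˢᵃᵗ/P ⇒ 1/P = Σzᵢ/Pᵢˢᵃᵗ.
1/P = 0.5359/220.7 + 0.4641/165.0 = 0.0052409 ⇒ P = 190.8065 kPa

Pdew = 190.8065 kPa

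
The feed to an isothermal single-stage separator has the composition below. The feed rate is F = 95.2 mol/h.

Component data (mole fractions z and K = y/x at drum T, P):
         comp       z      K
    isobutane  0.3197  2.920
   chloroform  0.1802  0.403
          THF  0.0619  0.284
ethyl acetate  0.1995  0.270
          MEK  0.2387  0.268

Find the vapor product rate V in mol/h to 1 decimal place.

V = 10.1 mol/h

Newton iteration, β⁰ = 0.51:
  β = 0.5100: g = -0.42518, g' = -1.1079 → β = 0.1262
  β = 0.1262: g = -0.02391, g' = -1.1613 → β = 0.1056
  β = 0.1056: g = 0.00039, g' = -1.2000 → β = 0.1060
Converged at β = 0.1060.
Then V = β·F = 0.1060·95.2 = 10.1 mol/h and L = F − V = 85.1 mol/h.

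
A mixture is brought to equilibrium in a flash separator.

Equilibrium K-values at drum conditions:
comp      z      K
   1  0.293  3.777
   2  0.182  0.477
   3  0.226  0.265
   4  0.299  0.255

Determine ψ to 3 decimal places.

ψ = 0.172

Material balance + equilibrium reduce to Σ zᵢ(Kᵢ−1)/(1+ψ(Kᵢ−1)) = 0.
Check two-phase: ΣzᵢKᵢ = 1.330 > 1 and Σzᵢ/Kᵢ = 2.485 > 1, so g(0) = 0.330 > 0 and g(1) = -1.485 < 0.
Newton–Raphson from ψ = 0.5:
  ψ = 0.500: g = -0.4058, g' = -1.214 → ψ = 0.166
  ψ = 0.166: g = 0.0098, g' = -1.494 → ψ = 0.172
Converged at ψ = 0.172.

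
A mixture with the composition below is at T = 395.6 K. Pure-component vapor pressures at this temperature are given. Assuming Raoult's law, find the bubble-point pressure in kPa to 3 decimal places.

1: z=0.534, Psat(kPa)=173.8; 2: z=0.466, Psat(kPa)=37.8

Pbub = 110.424 kPa

At the bubble point ψ → 0, so ΣzᵢKᵢ = 1 with Kᵢ = Pᵢˢᵃᵗ/P ⇒ P = ΣzᵢPᵢˢᵃᵗ.
P = 0.534·173.8 + 0.466·37.8 = 110.424 kPa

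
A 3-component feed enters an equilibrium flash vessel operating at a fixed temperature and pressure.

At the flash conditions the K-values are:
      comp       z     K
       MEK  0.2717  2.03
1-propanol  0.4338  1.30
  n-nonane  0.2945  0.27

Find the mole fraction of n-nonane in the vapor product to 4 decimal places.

Material balance + equilibrium reduce to Σ zᵢ(Kᵢ−1)/(1+ψ(Kᵢ−1)) = 0.
Check two-phase: ΣzᵢKᵢ = 1.1950 > 1 and Σzᵢ/Kᵢ = 1.5583 > 1, so g(0) = 0.1950 > 0 and g(1) = -0.5583 < 0.
Newton iteration, ψ⁰ = 0.58:
  ψ = 0.5800: g = -0.08681, g' = -0.6133 → ψ = 0.4385
  ψ = 0.4385: g = -0.00840, g' = -0.5068 → ψ = 0.4219
  ψ = 0.4219: g = -0.00007, g' = -0.4985 → ψ = 0.4218
Converged at ψ = 0.4218.
Compositions from xᵢ = zᵢ/(1+ψ(Kᵢ−1)), yᵢ = Kᵢxᵢ:
  MEK: x = 0.1894, y = 0.3845
  1-propanol: x = 0.3851, y = 0.5006
  n-nonane: x = 0.4255, y = 0.1149

y_n-nonane = 0.1149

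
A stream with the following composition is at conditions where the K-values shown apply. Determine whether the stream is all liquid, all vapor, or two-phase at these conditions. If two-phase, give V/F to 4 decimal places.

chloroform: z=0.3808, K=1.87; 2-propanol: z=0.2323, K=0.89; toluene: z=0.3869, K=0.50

ΣzᵢKᵢ = 1.1123; Σzᵢ/Kᵢ = 1.2384.
Both exceed 1, so a two-phase solution exists.
Rachford–Rice: g(ψ) = Σ zᵢ(Kᵢ−1)/(1+ψ(Kᵢ−1)) = 0.
Iterate (Newton) starting at ψ = 0.5:
  ψ = 0.5000: g = -0.05411, g' = -0.3151 → ψ = 0.3283
  ψ = 0.3283: g = -0.00025, g' = -0.3159 → ψ = 0.3275
Converged at ψ = 0.3275.

two-phase, V/F = 0.3275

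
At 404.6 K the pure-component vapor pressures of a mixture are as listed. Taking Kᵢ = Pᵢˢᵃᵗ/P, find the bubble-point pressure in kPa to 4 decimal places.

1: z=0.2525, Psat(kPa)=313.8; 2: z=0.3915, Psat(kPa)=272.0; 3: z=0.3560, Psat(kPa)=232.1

At the bubble point ψ → 0, so ΣzᵢKᵢ = 1 with Kᵢ = Pᵢˢᵃᵗ/P ⇒ P = ΣzᵢPᵢˢᵃᵗ.
P = 0.2525·313.8 + 0.3915·272.0 + 0.3560·232.1 = 268.3501 kPa

Pbub = 268.3501 kPa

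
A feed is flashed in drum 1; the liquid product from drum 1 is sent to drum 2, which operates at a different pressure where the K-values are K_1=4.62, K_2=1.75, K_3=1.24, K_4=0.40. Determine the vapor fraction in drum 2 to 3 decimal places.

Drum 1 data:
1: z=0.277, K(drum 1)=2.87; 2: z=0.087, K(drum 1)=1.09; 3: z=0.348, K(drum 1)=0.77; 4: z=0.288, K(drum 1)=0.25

V/F (drum 2) = 0.595

Drum 1:
Newton–Raphson from ψ₁ = 0.52:
  ψ₁ = 0.520: g = -0.1749, g' = -0.709 → ψ₁ = 0.273
  ψ₁ = 0.273: g = -0.0066, g' = -0.702 → ψ₁ = 0.264
Converged at ψ₁ = 0.264.
Drum-1 compositions:
  1: x = 0.185, y = 0.532
  2: x = 0.085, y = 0.093
  3: x = 0.370, y = 0.285
  4: x = 0.359, y = 0.090
Drum-2 feed = drum-1 liquid: z₂ = (0.1855, 0.0850, 0.3705, 0.3591).
Drum 2:
Let ψ₂ = V/F and solve Σ zᵢ(Kᵢ−1)/(1+ψ₂(Kᵢ−1)) = 0.
Check two-phase: ΣzᵢKᵢ = 1.609 > 1 and Σzᵢ/Kᵢ = 1.285 > 1, so g(0) = 0.609 > 0 and g(1) = -0.285 < 0.
Newton–Raphson from ψ₂ = 0.5:
  ψ₂ = 0.500: g = 0.0569, g' = -0.614 → ψ₂ = 0.593
  ψ₂ = 0.593: g = 0.0011, g' = -0.596 → ψ₂ = 0.595
Converged at ψ₂ = 0.595.
  1: x = 0.059, y = 0.272
  2: x = 0.059, y = 0.103
  3: x = 0.324, y = 0.402
  4: x = 0.558, y = 0.223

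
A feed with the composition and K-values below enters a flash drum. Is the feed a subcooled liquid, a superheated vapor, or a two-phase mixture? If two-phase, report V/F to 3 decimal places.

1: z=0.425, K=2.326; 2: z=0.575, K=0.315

ΣzᵢKᵢ = 1.170; Σzᵢ/Kᵢ = 2.008.
Both exceed 1, so a two-phase solution exists.
Let ψ = V/F and solve Σ zᵢ(Kᵢ−1)/(1+ψ(Kᵢ−1)) = 0.
Binary case is linear: z₁(K₁−1)(1+ψ(K₂−1)) + z₂(K₂−1)(1+ψ(K₁−1)) = 0
⇒ ψ = [z₁(K₁−1)+z₂(K₂−1)] / [−(K₁−1)(K₂−1)] = 0.1697/0.9083 = 0.187

two-phase, V/F = 0.187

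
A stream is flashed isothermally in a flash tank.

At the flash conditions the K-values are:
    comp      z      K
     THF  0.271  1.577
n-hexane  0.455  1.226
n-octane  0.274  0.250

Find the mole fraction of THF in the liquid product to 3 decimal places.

x_THF = 0.244

Let ψ = V/F and solve Σ zᵢ(Kᵢ−1)/(1+ψ(Kᵢ−1)) = 0.
Feasibility: ΣzᵢKᵢ = 1.054, Σzᵢ/Kᵢ = 1.639 — both > 1, two phases present.
Iterate (Newton) starting at ψ = 0.62:
  ψ = 0.620: g = -0.1788, g' = -0.605 → ψ = 0.325
  ψ = 0.325: g = -0.0442, g' = -0.353 → ψ = 0.200
  ψ = 0.200: g = -0.0031, g' = -0.307 → ψ = 0.190
Converged at ψ = 0.190.
Compositions from xᵢ = zᵢ/(1+ψ(Kᵢ−1)), yᵢ = Kᵢxᵢ:
  THF: x = 0.244, y = 0.385
  n-hexane: x = 0.436, y = 0.535
  n-octane: x = 0.319, y = 0.080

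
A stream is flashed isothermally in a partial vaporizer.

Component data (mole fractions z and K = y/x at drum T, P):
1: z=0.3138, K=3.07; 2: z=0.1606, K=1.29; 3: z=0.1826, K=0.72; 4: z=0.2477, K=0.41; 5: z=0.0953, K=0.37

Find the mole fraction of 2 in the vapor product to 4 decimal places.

y_2 = 0.1805

Newton iteration, ψ⁰ = 0.5:
  ψ = 0.5000: g = 0.00548, g' = -0.6084 → ψ = 0.5090
Converged at ψ = 0.5090.
Compositions from xᵢ = zᵢ/(1+ψ(Kᵢ−1)), yᵢ = Kᵢxᵢ:
  1: x = 0.1528, y = 0.4691
  2: x = 0.1399, y = 0.1805
  3: x = 0.2130, y = 0.1533
  4: x = 0.3540, y = 0.1451
  5: x = 0.1403, y = 0.0519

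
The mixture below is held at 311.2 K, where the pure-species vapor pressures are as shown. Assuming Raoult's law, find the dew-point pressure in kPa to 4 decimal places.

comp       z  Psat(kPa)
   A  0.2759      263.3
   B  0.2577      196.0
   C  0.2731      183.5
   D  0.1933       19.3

Pdew = 72.1164 kPa

At the dew point ψ → 1, so Σzᵢ/Kᵢ = 1 with Kᵢ = Pᵢˢᵃᵗ/P ⇒ 1/P = Σzᵢ/Pᵢˢᵃᵗ.
1/P = 0.2759/263.3 + 0.2577/196.0 + 0.2731/183.5 + 0.1933/19.3 = 0.0138665 ⇒ P = 72.1164 kPa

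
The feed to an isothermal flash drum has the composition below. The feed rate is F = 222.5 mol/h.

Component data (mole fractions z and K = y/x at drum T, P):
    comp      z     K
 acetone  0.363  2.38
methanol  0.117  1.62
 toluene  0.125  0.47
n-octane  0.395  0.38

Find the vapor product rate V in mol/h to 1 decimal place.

V = 79.0 mol/h

Let β = V/F and solve Σ zᵢ(Kᵢ−1)/(1+β(Kᵢ−1)) = 0.
Check two-phase: ΣzᵢKᵢ = 1.262 > 1 and Σzᵢ/Kᵢ = 1.530 > 1, so g(0) = 0.262 > 0 and g(1) = -0.530 < 0.
Newton iteration, β⁰ = 0.5:
  β = 0.500: g = -0.0933, g' = -0.652 → β = 0.357
  β = 0.357: g = -0.0012, g' = -0.644 → β = 0.355
Converged at β = 0.355.
Then V = β·F = 0.3551·222.5 = 79.0 mol/h and L = F − V = 143.5 mol/h.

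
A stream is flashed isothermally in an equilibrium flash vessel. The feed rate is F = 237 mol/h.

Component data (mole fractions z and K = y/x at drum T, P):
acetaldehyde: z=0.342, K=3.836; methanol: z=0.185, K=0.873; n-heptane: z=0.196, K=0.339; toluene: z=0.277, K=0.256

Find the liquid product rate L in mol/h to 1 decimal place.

Let ψ = V/F and solve Σ zᵢ(Kᵢ−1)/(1+ψ(Kᵢ−1)) = 0.
Feasibility: ΣzᵢKᵢ = 1.611, Σzᵢ/Kᵢ = 1.961 — both > 1, two phases present.
Newton–Raphson from ψ = 0.5:
  ψ = 0.500: g = -0.1456, g' = -1.054 → ψ = 0.362
  ψ = 0.362: g = 0.0018, g' = -1.108 → ψ = 0.363
Converged at ψ = 0.363.
Then V = ψ·F = 0.3634·237 = 86.1 mol/h and L = F − V = 150.9 mol/h.

L = 150.9 mol/h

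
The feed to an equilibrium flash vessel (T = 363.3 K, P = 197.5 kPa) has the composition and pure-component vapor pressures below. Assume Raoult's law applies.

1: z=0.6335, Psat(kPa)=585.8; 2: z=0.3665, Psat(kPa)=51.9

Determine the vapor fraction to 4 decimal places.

ψ = 0.6729

Raoult's law: Kᵢ = Pᵢˢᵃᵗ/P = Pᵢˢᵃᵗ/197.5.
  K_1 = 585.8/197.5 = 2.966076, K_2 = 51.9/197.5 = 0.262785
Binary case is linear: z₁(K₁−1)(1+ψ(K₂−1)) + z₂(K₂−1)(1+ψ(K₁−1)) = 0
⇒ ψ = [z₁(K₁−1)+z₂(K₂−1)] / [−(K₁−1)(K₂−1)] = 0.97532/1.44942 = 0.6729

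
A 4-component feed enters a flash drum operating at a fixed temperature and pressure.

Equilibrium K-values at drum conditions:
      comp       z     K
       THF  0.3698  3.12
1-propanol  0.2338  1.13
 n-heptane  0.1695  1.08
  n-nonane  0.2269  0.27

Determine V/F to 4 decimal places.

V/F = 0.7222

Newton iteration, V/F⁰ = 0.5:
  V/F = 0.5000: g = 0.16130, g' = -0.6960 → V/F = 0.7318
  V/F = 0.7318: g = -0.00773, g' = -0.8168 → V/F = 0.7223
  V/F = 0.7223: g = -0.00006, g' = -0.8047 → V/F = 0.7222
Converged at V/F = 0.7222.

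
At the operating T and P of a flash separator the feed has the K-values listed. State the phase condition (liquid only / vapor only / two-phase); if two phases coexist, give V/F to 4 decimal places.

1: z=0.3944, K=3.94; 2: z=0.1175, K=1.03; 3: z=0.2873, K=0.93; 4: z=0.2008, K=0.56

ΣzᵢKᵢ = 2.0546; Σzᵢ/Kᵢ = 0.8817.
Since Σzᵢ/Kᵢ < 1 the mixture is above its dew point — single vapor phase.

vapor only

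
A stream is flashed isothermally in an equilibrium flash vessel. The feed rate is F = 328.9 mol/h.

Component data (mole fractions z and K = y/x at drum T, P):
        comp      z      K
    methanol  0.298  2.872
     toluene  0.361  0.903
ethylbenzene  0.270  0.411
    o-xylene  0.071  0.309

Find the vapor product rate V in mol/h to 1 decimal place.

V = 135.4 mol/h

Let β = V/F and solve Σ zᵢ(Kᵢ−1)/(1+β(Kᵢ−1)) = 0.
g(0) = ΣzᵢKᵢ − 1 = 0.315 and g(1) = 1 − Σzᵢ/Kᵢ = -0.390, so a root lies in (0, 1).
Newton–Raphson from β = 0.64:
  β = 0.640: g = -0.1268, g' = -0.570 → β = 0.418
  β = 0.418: g = -0.0033, g' = -0.564 → β = 0.412
Converged at β = 0.412.
Then V = β·F = 0.4118·328.9 = 135.4 mol/h and L = F − V = 193.5 mol/h.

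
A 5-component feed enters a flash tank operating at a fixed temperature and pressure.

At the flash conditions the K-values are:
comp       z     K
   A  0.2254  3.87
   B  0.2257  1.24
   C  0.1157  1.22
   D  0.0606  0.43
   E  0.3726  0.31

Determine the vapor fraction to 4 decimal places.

Let ψ = V/F and solve Σ zᵢ(Kᵢ−1)/(1+ψ(Kᵢ−1)) = 0.
g(0) = ΣzᵢKᵢ − 1 = 0.4349 and g(1) = 1 − Σzᵢ/Kᵢ = -0.6780, so a root lies in (0, 1).
Iterate (Newton) starting at ψ = 0.5:
  ψ = 0.5000: g = -0.10386, g' = -0.7800 → ψ = 0.3669
  ψ = 0.3669: g = 0.00055, g' = -0.8058 → ψ = 0.3675
Converged at ψ = 0.3675.

ψ = 0.3675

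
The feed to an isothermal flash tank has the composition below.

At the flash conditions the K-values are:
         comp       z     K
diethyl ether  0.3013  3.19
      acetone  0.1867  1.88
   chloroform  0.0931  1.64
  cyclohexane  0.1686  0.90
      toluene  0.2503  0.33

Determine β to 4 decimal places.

β = 0.7947

Rachford–Rice: g(β) = Σ zᵢ(Kᵢ−1)/(1+β(Kᵢ−1)) = 0.
g(0) = ΣzᵢKᵢ − 1 = 0.6992 and g(1) = 1 − Σzᵢ/Kᵢ = -0.1963, so a root lies in (0, 1).
Newton–Raphson from β = 0.5:
  β = 0.5000: g = 0.20427, g' = -0.6768 → β = 0.8018
  β = 0.8018: g = -0.00557, g' = -0.7832 → β = 0.7947
Converged at β = 0.7947.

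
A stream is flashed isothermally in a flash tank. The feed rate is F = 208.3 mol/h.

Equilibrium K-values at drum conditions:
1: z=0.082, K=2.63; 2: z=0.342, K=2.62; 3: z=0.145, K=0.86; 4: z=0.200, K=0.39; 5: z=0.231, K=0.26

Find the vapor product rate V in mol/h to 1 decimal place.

V = 81.1 mol/h

Newton iteration, V/F⁰ = 0.5:
  V/F = 0.500: g = -0.0890, g' = -0.816 → V/F = 0.391
  V/F = 0.391: g = -0.0014, g' = -0.800 → V/F = 0.389
Converged at V/F = 0.389.
Then V = V/F·F = 0.3892·208.3 = 81.1 mol/h and L = F − V = 127.2 mol/h.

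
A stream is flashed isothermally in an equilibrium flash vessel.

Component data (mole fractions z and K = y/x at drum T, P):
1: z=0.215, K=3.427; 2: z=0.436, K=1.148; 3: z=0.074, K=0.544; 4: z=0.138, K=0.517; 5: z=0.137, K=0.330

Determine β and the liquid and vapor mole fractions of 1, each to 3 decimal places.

β = 0.554, x_1 = 0.092, y_1 = 0.314

Iterate (Newton) starting at β = 0.35:
  β = 0.350: g = 0.1032, g' = -0.552 → β = 0.537
  β = 0.537: g = 0.0083, g' = -0.483 → β = 0.554
Converged at β = 0.554.
Compositions from xᵢ = zᵢ/(1+β(Kᵢ−1)), yᵢ = Kᵢxᵢ:
  1: x = 0.092, y = 0.314
  2: x = 0.403, y = 0.463
  3: x = 0.099, y = 0.054
  4: x = 0.188, y = 0.097
  5: x = 0.218, y = 0.072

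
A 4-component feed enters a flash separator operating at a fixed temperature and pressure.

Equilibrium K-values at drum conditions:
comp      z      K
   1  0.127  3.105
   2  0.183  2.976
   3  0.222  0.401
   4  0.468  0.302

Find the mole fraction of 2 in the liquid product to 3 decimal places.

Material balance + equilibrium reduce to Σ zᵢ(Kᵢ−1)/(1+V/F(Kᵢ−1)) = 0.
Check two-phase: ΣzᵢKᵢ = 1.169 > 1 and Σzᵢ/Kᵢ = 2.206 > 1, so g(0) = 0.169 > 0 and g(1) = -1.206 < 0.
Newton–Raphson from V/F = 0.33:
  V/F = 0.330: g = -0.2135, g' = -0.966 → V/F = 0.109
  V/F = 0.109: g = 0.0191, g' = -1.214 → V/F = 0.125
Converged at V/F = 0.125.
Compositions from xᵢ = zᵢ/(1+V/F(Kᵢ−1)), yᵢ = Kᵢxᵢ:
  1: x = 0.101, y = 0.312
  2: x = 0.147, y = 0.437
  3: x = 0.240, y = 0.096
  4: x = 0.513, y = 0.155

x_2 = 0.147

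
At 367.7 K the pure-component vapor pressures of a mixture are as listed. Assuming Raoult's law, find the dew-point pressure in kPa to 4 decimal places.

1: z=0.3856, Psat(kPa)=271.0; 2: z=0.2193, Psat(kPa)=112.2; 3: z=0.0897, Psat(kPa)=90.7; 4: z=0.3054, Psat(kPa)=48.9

Pdew = 94.2347 kPa

At the dew point ψ → 1, so Σzᵢ/Kᵢ = 1 with Kᵢ = Pᵢˢᵃᵗ/P ⇒ 1/P = Σzᵢ/Pᵢˢᵃᵗ.
1/P = 0.3856/271.0 + 0.2193/112.2 + 0.0897/90.7 + 0.3054/48.9 = 0.0106118 ⇒ P = 94.2347 kPa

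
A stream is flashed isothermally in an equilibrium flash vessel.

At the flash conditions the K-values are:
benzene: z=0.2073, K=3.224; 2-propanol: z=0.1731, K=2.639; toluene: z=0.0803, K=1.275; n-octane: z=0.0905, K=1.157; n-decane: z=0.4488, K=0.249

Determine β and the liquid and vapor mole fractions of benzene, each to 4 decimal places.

β = 0.3662, x_benzene = 0.1143, y_benzene = 0.3684

Rachford–Rice: g(β) = Σ zᵢ(Kᵢ−1)/(1+β(Kᵢ−1)) = 0.
g(0) = ΣzᵢKᵢ − 1 = 0.4440 and g(1) = 1 − Σzᵢ/Kᵢ = -1.0735, so a root lies in (0, 1).
Newton iteration, β⁰ = 0.69:
  β = 0.6900: g = -0.35313, g' = -1.3585 → β = 0.4301
  β = 0.4301: g = -0.06272, g' = -0.9869 → β = 0.3665
  β = 0.3665: g = -0.00032, g' = -0.9816 → β = 0.3662
Converged at β = 0.3662.
Compositions from xᵢ = zᵢ/(1+β(Kᵢ−1)), yᵢ = Kᵢxᵢ:
  benzene: x = 0.1143, y = 0.3684
  2-propanol: x = 0.1082, y = 0.2855
  toluene: x = 0.0730, y = 0.0930
  n-octane: x = 0.0856, y = 0.0990
  n-decane: x = 0.6190, y = 0.1541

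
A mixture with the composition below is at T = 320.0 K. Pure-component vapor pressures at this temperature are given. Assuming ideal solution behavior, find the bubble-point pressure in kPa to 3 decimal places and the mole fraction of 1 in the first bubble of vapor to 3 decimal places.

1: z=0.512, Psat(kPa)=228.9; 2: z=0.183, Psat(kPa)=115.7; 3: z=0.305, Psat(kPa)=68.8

At the bubble point ψ → 0, so ΣzᵢKᵢ = 1 with Kᵢ = Pᵢˢᵃᵗ/P ⇒ P = ΣzᵢPᵢˢᵃᵗ.
P = 0.512·228.9 + 0.183·115.7 + 0.305·68.8 = 159.354 kPa
yᵢ = zᵢPᵢˢᵃᵗ/P ⇒ y_1 = 0.512·228.9/159.354 = 0.735

Pbub = 159.354 kPa, y_1 = 0.735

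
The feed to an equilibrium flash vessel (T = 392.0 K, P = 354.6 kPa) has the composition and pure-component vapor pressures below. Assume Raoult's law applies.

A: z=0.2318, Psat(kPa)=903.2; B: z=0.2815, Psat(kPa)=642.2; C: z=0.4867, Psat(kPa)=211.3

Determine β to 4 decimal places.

Raoult's law: Kᵢ = Pᵢˢᵃᵗ/P = Pᵢˢᵃᵗ/354.6.
  K_A = 903.2/354.6 = 2.547095, K_B = 642.2/354.6 = 1.811055, K_C = 211.3/354.6 = 0.595883
Let β = V/F and solve Σ zᵢ(Kᵢ−1)/(1+β(Kᵢ−1)) = 0.
g(0) = ΣzᵢKᵢ − 1 = 0.3902 and g(1) = 1 − Σzᵢ/Kᵢ = -0.0632, so a root lies in (0, 1).
Newton–Raphson from β = 0.56:
  β = 0.5600: g = 0.09494, g' = -0.3796 → β = 0.8101
  β = 0.8101: g = 0.00453, g' = -0.3524 → β = 0.8229
Converged at β = 0.8229.

β = 0.8229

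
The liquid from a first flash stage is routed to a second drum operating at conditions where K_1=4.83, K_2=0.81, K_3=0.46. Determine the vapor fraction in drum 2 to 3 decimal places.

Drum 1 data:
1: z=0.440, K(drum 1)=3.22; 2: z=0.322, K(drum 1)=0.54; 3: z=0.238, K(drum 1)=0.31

Drum 1:
Newton iteration, ψ₁⁰ = 0.52:
  ψ₁ = 0.520: g = 0.0026, g' = -0.861 → ψ₁ = 0.523
Converged at ψ₁ = 0.523.
Drum-1 compositions:
  1: x = 0.204, y = 0.656
  2: x = 0.424, y = 0.229
  3: x = 0.372, y = 0.115
Drum-2 feed = drum-1 liquid: z₂ = (0.2036, 0.4240, 0.3724).
Drum 2:
Newton iteration, ψ₂⁰ = 0.63:
  ψ₂ = 0.630: g = -0.1678, g' = -0.526 → ψ₂ = 0.311
  ψ₂ = 0.311: g = 0.0288, g' = -0.797 → ψ₂ = 0.347
  ψ₂ = 0.347: g = 0.0012, g' = -0.733 → ψ₂ = 0.349
Converged at ψ₂ = 0.349.
  1: x = 0.087, y = 0.421
  2: x = 0.454, y = 0.368
  3: x = 0.459, y = 0.211

V/F (drum 2) = 0.349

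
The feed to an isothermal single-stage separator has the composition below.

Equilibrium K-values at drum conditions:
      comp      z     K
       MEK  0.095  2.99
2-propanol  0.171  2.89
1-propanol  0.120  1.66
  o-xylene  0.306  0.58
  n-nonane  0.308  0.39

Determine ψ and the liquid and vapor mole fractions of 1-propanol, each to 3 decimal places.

Material balance + equilibrium reduce to Σ zᵢ(Kᵢ−1)/(1+ψ(Kᵢ−1)) = 0.
Feasibility: ΣzᵢKᵢ = 1.275, Σzᵢ/Kᵢ = 1.481 — both > 1, two phases present.
Iterate (Newton) starting at ψ = 0.59:
  ψ = 0.590: g = -0.1676, g' = -0.618 → ψ = 0.319
  ψ = 0.319: g = 0.0011, g' = -0.663 → ψ = 0.321
Converged at ψ = 0.321.
Compositions from xᵢ = zᵢ/(1+ψ(Kᵢ−1)), yᵢ = Kᵢxᵢ:
  MEK: x = 0.058, y = 0.173
  2-propanol: x = 0.106, y = 0.308
  1-propanol: x = 0.099, y = 0.164
  o-xylene: x = 0.354, y = 0.205
  n-nonane: x = 0.383, y = 0.149

ψ = 0.321, x_1-propanol = 0.099, y_1-propanol = 0.164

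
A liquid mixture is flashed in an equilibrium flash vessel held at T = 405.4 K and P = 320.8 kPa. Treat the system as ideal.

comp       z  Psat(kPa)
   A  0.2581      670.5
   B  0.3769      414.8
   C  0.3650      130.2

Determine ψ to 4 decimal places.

Raoult's law: Kᵢ = Pᵢˢᵃᵗ/P = Pᵢˢᵃᵗ/320.8.
  K_A = 670.5/320.8 = 2.090087, K_B = 414.8/320.8 = 1.293017, K_C = 130.2/320.8 = 0.405860
Material balance + equilibrium reduce to Σ zᵢ(Kᵢ−1)/(1+ψ(Kᵢ−1)) = 0.
Feasibility: ΣzᵢKᵢ = 1.1749, Σzᵢ/Kᵢ = 1.3143 — both > 1, two phases present.
Newton iteration, ψ⁰ = 0.5:
  ψ = 0.5000: g = -0.03008, g' = -0.4139 → ψ = 0.4273
  ψ = 0.4273: g = -0.00056, g' = -0.3998 → ψ = 0.4259
Converged at ψ = 0.4259.

ψ = 0.4259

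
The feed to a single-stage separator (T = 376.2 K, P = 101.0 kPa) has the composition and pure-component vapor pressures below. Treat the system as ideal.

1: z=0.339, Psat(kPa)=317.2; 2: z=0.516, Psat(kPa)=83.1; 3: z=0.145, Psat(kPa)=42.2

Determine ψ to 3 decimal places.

Raoult's law: Kᵢ = Pᵢˢᵃᵗ/P = Pᵢˢᵃᵗ/101.0.
  K_1 = 317.2/101.0 = 3.14059, K_2 = 83.1/101.0 = 0.82277, K_3 = 42.2/101.0 = 0.41782
Rachford–Rice: g(ψ) = Σ zᵢ(Kᵢ−1)/(1+ψ(Kᵢ−1)) = 0.
Check two-phase: ΣzᵢKᵢ = 1.550 > 1 and Σzᵢ/Kᵢ = 1.082 > 1, so g(0) = 0.550 > 0 and g(1) = -0.082 < 0.
Newton iteration, ψ⁰ = 0.5:
  ψ = 0.500: g = 0.1311, g' = -0.480 → ψ = 0.773
  ψ = 0.773: g = 0.0138, g' = -0.405 → ψ = 0.807
Converged at ψ = 0.807.

ψ = 0.807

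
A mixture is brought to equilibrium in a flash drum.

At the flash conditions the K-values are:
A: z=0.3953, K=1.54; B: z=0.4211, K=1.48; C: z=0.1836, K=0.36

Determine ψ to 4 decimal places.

Rachford–Rice: g(ψ) = Σ zᵢ(Kᵢ−1)/(1+ψ(Kᵢ−1)) = 0.
Check two-phase: ΣzᵢKᵢ = 1.2981 > 1 and Σzᵢ/Kᵢ = 1.0512 > 1, so g(0) = 0.2981 > 0 and g(1) = -0.0512 < 0.
Newton–Raphson from ψ = 0.5:
  ψ = 0.5000: g = 0.15829, g' = -0.2972 → ψ = 1.0000
  ψ = 1.0000: g = -0.05121, g' = -0.6732 → ψ = 0.9239
  ψ = 0.9239: g = -0.00507, g' = -0.5481 → ψ = 0.9147
  ψ = 0.9147: g = -0.00006, g' = -0.5360 → ψ = 0.9146
Converged at ψ = 0.9146.

ψ = 0.9146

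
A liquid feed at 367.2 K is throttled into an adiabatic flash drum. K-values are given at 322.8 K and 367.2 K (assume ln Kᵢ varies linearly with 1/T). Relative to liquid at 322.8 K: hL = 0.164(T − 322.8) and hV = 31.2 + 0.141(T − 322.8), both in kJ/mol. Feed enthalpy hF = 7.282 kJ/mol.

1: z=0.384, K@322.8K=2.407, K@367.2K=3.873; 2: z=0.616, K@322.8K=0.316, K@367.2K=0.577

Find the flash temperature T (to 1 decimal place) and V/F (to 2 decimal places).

Adiabatic flash: solve Rachford–Rice at each trial T, then check hF = ψ·hV(T) + (1−ψ)·hL(T).
  T = 322.8 K: K = (2.407, 0.316), RR gives ψ = 0.124, H_out = 3.856 kJ/mol
  T = 367.2 K: K = (3.873, 0.577), RR gives ψ = 0.693, H_out = 28.207 kJ/mol
  T = 345.0 K: K = (3.100, 0.435), RR gives ψ = 0.387, H_out = 15.511 kJ/mol
  T = 333.9 K: K = (2.743, 0.373), RR gives ψ = 0.259, H_out = 9.834 kJ/mol
  T = 328.4 K: K = (2.574, 0.344), RR gives ψ = 0.194, H_out = 6.947 kJ/mol
  T = 331.1 K: K = (2.656, 0.358), RR gives ψ = 0.226, H_out = 8.377 kJ/mol
  T = 329.8 K: K = (2.617, 0.351), RR gives ψ = 0.211, H_out = 7.692 kJ/mol
Linear interpolation between T = 328.4 (H_out = 6.947) and T = 329.8 (H_out = 7.692) on hF = 7.282 gives T ≈ 329.0 K, at which ψ = 0.20.

T = 329.0 K, V/F = 0.20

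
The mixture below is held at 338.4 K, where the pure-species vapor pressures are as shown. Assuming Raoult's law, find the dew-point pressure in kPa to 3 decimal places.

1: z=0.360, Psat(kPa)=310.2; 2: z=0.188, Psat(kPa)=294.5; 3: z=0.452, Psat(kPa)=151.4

Pdew = 209.013 kPa

At the dew point ψ → 1, so Σzᵢ/Kᵢ = 1 with Kᵢ = Pᵢˢᵃᵗ/P ⇒ 1/P = Σzᵢ/Pᵢˢᵃᵗ.
1/P = 0.360/310.2 + 0.188/294.5 + 0.452/151.4 = 0.004784 ⇒ P = 209.013 kPa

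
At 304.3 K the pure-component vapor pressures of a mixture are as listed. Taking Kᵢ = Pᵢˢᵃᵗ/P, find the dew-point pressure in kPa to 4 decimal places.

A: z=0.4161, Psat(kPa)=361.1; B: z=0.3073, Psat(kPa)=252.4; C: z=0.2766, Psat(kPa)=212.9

Pdew = 272.5519 kPa

At the dew point ψ → 1, so Σzᵢ/Kᵢ = 1 with Kᵢ = Pᵢˢᵃᵗ/P ⇒ 1/P = Σzᵢ/Pᵢˢᵃᵗ.
1/P = 0.4161/361.1 + 0.3073/252.4 + 0.2766/212.9 = 0.0036690 ⇒ P = 272.5519 kPa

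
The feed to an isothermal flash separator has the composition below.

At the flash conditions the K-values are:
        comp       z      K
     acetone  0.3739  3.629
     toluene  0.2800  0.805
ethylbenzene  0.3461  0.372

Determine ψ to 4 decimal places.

Let ψ = V/F and solve Σ zᵢ(Kᵢ−1)/(1+ψ(Kᵢ−1)) = 0.
g(0) = ΣzᵢKᵢ − 1 = 0.7110 and g(1) = 1 − Σzᵢ/Kᵢ = -0.3812, so a root lies in (0, 1).
Newton iteration, ψ⁰ = 0.63:
  ψ = 0.6300: g = -0.05182, g' = -0.7538 → ψ = 0.5613
  ψ = 0.5613: g = 0.00011, g' = -0.7607 → ψ = 0.5614
Converged at ψ = 0.5614.

ψ = 0.5614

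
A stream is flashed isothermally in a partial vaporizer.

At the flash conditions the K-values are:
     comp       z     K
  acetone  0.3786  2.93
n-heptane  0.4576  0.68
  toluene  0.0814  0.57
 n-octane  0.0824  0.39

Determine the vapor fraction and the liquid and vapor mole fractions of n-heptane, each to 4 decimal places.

Let ψ = V/F and solve Σ zᵢ(Kᵢ−1)/(1+ψ(Kᵢ−1)) = 0.
g(0) = ΣzᵢKᵢ − 1 = 0.4990 and g(1) = 1 − Σzᵢ/Kᵢ = -0.1562, so a root lies in (0, 1).
Iterate (Newton) starting at ψ = 0.58:
  ψ = 0.5800: g = 0.04055, g' = -0.4847 → ψ = 0.6636
  ψ = 0.6636: g = 0.00102, g' = -0.4626 → ψ = 0.6658
Converged at ψ = 0.6658.
Compositions from xᵢ = zᵢ/(1+ψ(Kᵢ−1)), yᵢ = Kᵢxᵢ:
  acetone: x = 0.1657, y = 0.4855
  n-heptane: x = 0.5815, y = 0.3954
  toluene: x = 0.1141, y = 0.0650
  n-octane: x = 0.1388, y = 0.0541

ψ = 0.6658, x_n-heptane = 0.5815, y_n-heptane = 0.3954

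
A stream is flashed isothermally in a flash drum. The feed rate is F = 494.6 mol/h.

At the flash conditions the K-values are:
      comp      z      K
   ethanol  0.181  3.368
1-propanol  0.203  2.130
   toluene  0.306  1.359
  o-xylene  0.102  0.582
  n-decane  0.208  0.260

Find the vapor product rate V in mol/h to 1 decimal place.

V = 344.6 mol/h

Newton iteration, β⁰ = 0.5:
  β = 0.500: g = 0.1377, g' = -0.662 → β = 0.708
  β = 0.708: g = -0.0087, g' = -0.785 → β = 0.697
Converged at β = 0.697.
Then V = β·F = 0.6968·494.6 = 344.6 mol/h and L = F − V = 150.0 mol/h.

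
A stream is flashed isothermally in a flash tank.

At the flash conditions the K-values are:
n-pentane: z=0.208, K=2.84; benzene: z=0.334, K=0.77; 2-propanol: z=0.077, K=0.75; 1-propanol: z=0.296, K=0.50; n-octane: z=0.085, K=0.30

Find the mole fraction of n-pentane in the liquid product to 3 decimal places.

x_n-pentane = 0.174

Rachford–Rice: g(V/F) = Σ zᵢ(Kᵢ−1)/(1+V/F(Kᵢ−1)) = 0.
Feasibility: ΣzᵢKᵢ = 1.079, Σzᵢ/Kᵢ = 1.485 — both > 1, two phases present.
Newton–Raphson from V/F = 0.5:
  V/F = 0.500: g = -0.1983, g' = -0.450 → V/F = 0.059
  V/F = 0.059: g = 0.0331, g' = -0.720 → V/F = 0.105
  V/F = 0.105: g = 0.0017, g' = -0.649 → V/F = 0.108
Converged at V/F = 0.108.
Compositions from xᵢ = zᵢ/(1+V/F(Kᵢ−1)), yᵢ = Kᵢxᵢ:
  n-pentane: x = 0.174, y = 0.493
  benzene: x = 0.342, y = 0.264
  2-propanol: x = 0.079, y = 0.059
  1-propanol: x = 0.313, y = 0.156
  n-octane: x = 0.092, y = 0.028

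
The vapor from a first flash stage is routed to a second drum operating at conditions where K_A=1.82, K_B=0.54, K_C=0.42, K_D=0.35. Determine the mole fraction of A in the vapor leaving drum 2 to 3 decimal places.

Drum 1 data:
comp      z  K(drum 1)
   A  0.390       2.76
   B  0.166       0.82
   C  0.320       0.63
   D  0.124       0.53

y_A (drum 2) = 0.738

Drum 1:
Iterate (Newton) starting at ψ₁ = 0.47:
  ψ₁ = 0.470: g = 0.1249, g' = -0.478 → ψ₁ = 0.732
  ψ₁ = 0.732: g = 0.0145, g' = -0.384 → ψ₁ = 0.769
  ψ₁ = 0.769: g = 0.0001, g' = -0.378 → ψ₁ = 0.770
Converged at ψ₁ = 0.770.
Drum-1 compositions:
  A: x = 0.166, y = 0.457
  B: x = 0.193, y = 0.158
  C: x = 0.447, y = 0.282
  D: x = 0.194, y = 0.103
Drum-2 feed = drum-1 vapor: z₂ = (0.4572, 0.1580, 0.2819, 0.1030).
Drum 2:
Rachford–Rice: g(ψ₂) = Σ zᵢ(Kᵢ−1)/(1+ψ₂(Kᵢ−1)) = 0.
Feasibility: ΣzᵢKᵢ = 1.072, Σzᵢ/Kᵢ = 1.509 — both > 1, two phases present.
Newton–Raphson from ψ₂ = 0.39:
  ψ₂ = 0.390: g = -0.1055, g' = -0.463 → ψ₂ = 0.162
  ψ₂ = 0.162: g = -0.0029, g' = -0.448 → ψ₂ = 0.156
Converged at ψ₂ = 0.156.
  A: x = 0.405, y = 0.738
  B: x = 0.170, y = 0.092
  C: x = 0.310, y = 0.130
  D: x = 0.115, y = 0.040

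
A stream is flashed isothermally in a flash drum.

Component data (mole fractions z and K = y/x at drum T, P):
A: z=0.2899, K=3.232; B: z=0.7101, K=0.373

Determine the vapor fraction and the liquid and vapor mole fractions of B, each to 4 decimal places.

Material balance + equilibrium reduce to Σ zᵢ(Kᵢ−1)/(1+ψ(Kᵢ−1)) = 0.
g(0) = ΣzᵢKᵢ − 1 = 0.2018 and g(1) = 1 − Σzᵢ/Kᵢ = -0.9935, so a root lies in (0, 1).
Binary case is linear: z₁(K₁−1)(1+ψ(K₂−1)) + z₂(K₂−1)(1+ψ(K₁−1)) = 0
⇒ ψ = [z₁(K₁−1)+z₂(K₂−1)] / [−(K₁−1)(K₂−1)] = 0.20182/1.39946 = 0.1442
Compositions from xᵢ = zᵢ/(1+ψ(Kᵢ−1)), yᵢ = Kᵢxᵢ:
  A: x = 0.2193, y = 0.7088
  B: x = 0.7807, y = 0.2912

ψ = 0.1442, x_B = 0.7807, y_B = 0.2912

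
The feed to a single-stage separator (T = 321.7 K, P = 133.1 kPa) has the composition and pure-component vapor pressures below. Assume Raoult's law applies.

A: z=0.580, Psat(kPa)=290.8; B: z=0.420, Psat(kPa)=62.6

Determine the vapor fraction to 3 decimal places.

ψ = 0.741

Raoult's law: Kᵢ = Pᵢˢᵃᵗ/P = Pᵢˢᵃᵗ/133.1.
  K_A = 290.8/133.1 = 2.18482, K_B = 62.6/133.1 = 0.47032
Iterate (Newton) starting at ψ = 0.69:
  ψ = 0.690: g = 0.0275, g' = -0.539 → ψ = 0.741
Converged at ψ = 0.741.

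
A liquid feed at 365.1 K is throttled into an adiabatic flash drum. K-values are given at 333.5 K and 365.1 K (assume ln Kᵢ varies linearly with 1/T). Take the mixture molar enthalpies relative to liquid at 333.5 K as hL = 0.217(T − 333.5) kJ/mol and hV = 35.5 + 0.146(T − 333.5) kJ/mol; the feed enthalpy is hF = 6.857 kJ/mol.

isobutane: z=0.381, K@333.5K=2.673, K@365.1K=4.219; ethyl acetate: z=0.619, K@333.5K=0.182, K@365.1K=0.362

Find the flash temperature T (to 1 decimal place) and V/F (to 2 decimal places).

Adiabatic flash: solve Rachford–Rice at each trial T, then check hF = ψ·hV(T) + (1−ψ)·hL(T).
  T = 333.5 K: K = (2.673, 0.182), RR gives ψ = 0.096, H_out = 3.400 kJ/mol
  T = 365.1 K: K = (4.219, 0.362), RR gives ψ = 0.405, H_out = 20.322 kJ/mol
  T = 349.3 K: K = (3.393, 0.261), RR gives ψ = 0.257, H_out = 12.253 kJ/mol
  T = 341.4 K: K = (3.020, 0.219), RR gives ψ = 0.181, H_out = 8.046 kJ/mol
  T = 337.4 K: K = (2.841, 0.200), RR gives ψ = 0.140, H_out = 5.768 kJ/mol
  T = 339.4 K: K = (2.930, 0.209), RR gives ψ = 0.161, H_out = 6.923 kJ/mol
Linear interpolation between T = 337.4 (H_out = 5.768) and T = 339.4 (H_out = 6.923) on hF = 6.857 gives T ≈ 339.3 K, at which ψ = 0.16.

T = 339.3 K, V/F = 0.16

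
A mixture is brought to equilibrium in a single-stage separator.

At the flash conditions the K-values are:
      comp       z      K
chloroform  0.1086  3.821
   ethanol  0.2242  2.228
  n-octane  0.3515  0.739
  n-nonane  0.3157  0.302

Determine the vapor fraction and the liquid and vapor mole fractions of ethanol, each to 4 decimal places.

Material balance + equilibrium reduce to Σ zᵢ(Kᵢ−1)/(1+ψ(Kᵢ−1)) = 0.
Check two-phase: ΣzᵢKᵢ = 1.2696 > 1 and Σzᵢ/Kᵢ = 1.6501 > 1, so g(0) = 0.2696 > 0 and g(1) = -0.6501 < 0.
Newton iteration, ψ⁰ = 0.62:
  ψ = 0.6200: g = -0.23018, g' = -0.7354 → ψ = 0.3070
  ψ = 0.3070: g = -0.01609, g' = -0.7039 → ψ = 0.2842
  ψ = 0.2842: g = 0.00017, g' = -0.7193 → ψ = 0.2844
Converged at ψ = 0.2844.
Compositions from xᵢ = zᵢ/(1+ψ(Kᵢ−1)), yᵢ = Kᵢxᵢ:
  chloroform: x = 0.0603, y = 0.2302
  ethanol: x = 0.1662, y = 0.3702
  n-octane: x = 0.3797, y = 0.2806
  n-nonane: x = 0.3939, y = 0.1190

ψ = 0.2844, x_ethanol = 0.1662, y_ethanol = 0.3702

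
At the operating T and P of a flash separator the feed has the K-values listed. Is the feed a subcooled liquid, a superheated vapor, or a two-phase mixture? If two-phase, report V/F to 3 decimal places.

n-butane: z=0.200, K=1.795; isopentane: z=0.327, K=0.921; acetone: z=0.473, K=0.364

ΣzᵢKᵢ = 0.832; Σzᵢ/Kᵢ = 1.766.
Since ΣzᵢKᵢ < 1 the mixture is below its bubble point — single liquid phase.

subcooled liquid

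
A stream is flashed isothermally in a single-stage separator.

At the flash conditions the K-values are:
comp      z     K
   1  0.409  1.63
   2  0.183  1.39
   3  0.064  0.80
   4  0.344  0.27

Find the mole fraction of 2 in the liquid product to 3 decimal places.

x_2 = 0.172

Newton–Raphson from ψ = 0.34:
  ψ = 0.340: g = -0.0725, g' = -0.459 → ψ = 0.182
  ψ = 0.182: g = -0.0051, g' = -0.401 → ψ = 0.169
Converged at ψ = 0.169.
Compositions from xᵢ = zᵢ/(1+ψ(Kᵢ−1)), yᵢ = Kᵢxᵢ:
  1: x = 0.370, y = 0.602
  2: x = 0.172, y = 0.239
  3: x = 0.066, y = 0.053
  4: x = 0.393, y = 0.106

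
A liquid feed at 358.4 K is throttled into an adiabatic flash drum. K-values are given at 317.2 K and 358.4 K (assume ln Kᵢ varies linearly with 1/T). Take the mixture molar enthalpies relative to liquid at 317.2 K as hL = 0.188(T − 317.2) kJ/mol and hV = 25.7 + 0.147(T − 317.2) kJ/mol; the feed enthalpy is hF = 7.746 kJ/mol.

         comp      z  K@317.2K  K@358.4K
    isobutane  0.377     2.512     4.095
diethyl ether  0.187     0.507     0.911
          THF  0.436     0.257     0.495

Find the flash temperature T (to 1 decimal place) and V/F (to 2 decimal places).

T = 324.8 K, V/F = 0.25

Adiabatic flash: solve Rachford–Rice at each trial T, then check hF = ψ·hV(T) + (1−ψ)·hL(T).
  T = 317.2 K: K = (2.512, 0.507, 0.257), RR gives ψ = 0.151, H_out = 3.869 kJ/mol
  T = 358.4 K: K = (4.095, 0.911, 0.495), RR gives ψ = 0.716, H_out = 24.943 kJ/mol
  T = 337.8 K: K = (3.255, 0.692, 0.364), RR gives ψ = 0.411, H_out = 14.081 kJ/mol
  T = 327.5 K: K = (2.871, 0.595, 0.307), RR gives ψ = 0.283, H_out = 9.095 kJ/mol
  T = 322.4 K: K = (2.690, 0.550, 0.282), RR gives ψ = 0.219, H_out = 6.565 kJ/mol
  T = 324.9 K: K = (2.778, 0.572, 0.294), RR gives ψ = 0.251, H_out = 7.816 kJ/mol
  T = 323.6 K: K = (2.732, 0.561, 0.288), RR gives ψ = 0.235, H_out = 7.169 kJ/mol
Linear interpolation between T = 323.6 (H_out = 7.169) and T = 324.9 (H_out = 7.816) on hF = 7.746 gives T ≈ 324.8 K, at which ψ = 0.25.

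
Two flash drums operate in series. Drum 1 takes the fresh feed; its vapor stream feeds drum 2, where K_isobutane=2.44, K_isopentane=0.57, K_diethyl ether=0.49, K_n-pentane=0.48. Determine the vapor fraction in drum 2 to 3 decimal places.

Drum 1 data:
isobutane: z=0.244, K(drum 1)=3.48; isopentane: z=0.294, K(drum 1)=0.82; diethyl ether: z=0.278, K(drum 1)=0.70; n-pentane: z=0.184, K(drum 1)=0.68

Drum 1:
Material balance + equilibrium reduce to Σ zᵢ(Kᵢ−1)/(1+ψ₁(Kᵢ−1)) = 0.
g(0) = ΣzᵢKᵢ − 1 = 0.410 and g(1) = 1 − Σzᵢ/Kᵢ = -0.096, so a root lies in (0, 1).
Iterate (Newton) starting at ψ₁ = 0.5:
  ψ₁ = 0.500: g = 0.0438, g' = -0.372 → ψ₁ = 0.618
  ψ₁ = 0.618: g = 0.0037, g' = -0.313 → ψ₁ = 0.630
Converged at ψ₁ = 0.630.
Drum-1 compositions:
  isobutane: x = 0.095, y = 0.332
  isopentane: x = 0.332, y = 0.272
  diethyl ether: x = 0.343, y = 0.240
  n-pentane: x = 0.230, y = 0.157
Drum-2 feed = drum-1 vapor: z₂ = (0.3315, 0.2719, 0.2399, 0.1567).
Drum 2:
Let ψ₂ = V/F and solve Σ zᵢ(Kᵢ−1)/(1+ψ₂(Kᵢ−1)) = 0.
g(0) = ΣzᵢKᵢ − 1 = 0.157 and g(1) = 1 − Σzᵢ/Kᵢ = -0.429, so a root lies in (0, 1).
Newton iteration, ψ₂⁰ = 0.5:
  ψ₂ = 0.500: g = -0.1457, g' = -0.504 → ψ₂ = 0.211
  ψ₂ = 0.211: g = 0.0091, g' = -0.597 → ψ₂ = 0.226
Converged at ψ₂ = 0.226.
  isobutane: x = 0.250, y = 0.610
  isopentane: x = 0.301, y = 0.172
  diethyl ether: x = 0.271, y = 0.133
  n-pentane: x = 0.178, y = 0.085

V/F (drum 2) = 0.226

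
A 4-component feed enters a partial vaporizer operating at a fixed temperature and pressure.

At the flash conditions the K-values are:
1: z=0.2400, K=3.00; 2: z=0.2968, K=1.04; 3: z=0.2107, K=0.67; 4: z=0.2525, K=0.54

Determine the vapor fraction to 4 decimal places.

ψ = 0.5493

Material balance + equilibrium reduce to Σ zᵢ(Kᵢ−1)/(1+ψ(Kᵢ−1)) = 0.
Check two-phase: ΣzᵢKᵢ = 1.3062 > 1 and Σzᵢ/Kᵢ = 1.1475 > 1, so g(0) = 0.3062 > 0 and g(1) = -0.1475 < 0.
Newton–Raphson from ψ = 0.5:
  ψ = 0.5000: g = 0.01752, g' = -0.3635 → ψ = 0.5482
  ψ = 0.5482: g = 0.00037, g' = -0.3486 → ψ = 0.5493
Converged at ψ = 0.5493.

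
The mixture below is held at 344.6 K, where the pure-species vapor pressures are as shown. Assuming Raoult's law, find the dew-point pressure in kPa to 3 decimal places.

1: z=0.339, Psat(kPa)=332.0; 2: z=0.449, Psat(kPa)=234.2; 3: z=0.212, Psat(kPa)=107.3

Pdew = 203.499 kPa

At the dew point ψ → 1, so Σzᵢ/Kᵢ = 1 with Kᵢ = Pᵢˢᵃᵗ/P ⇒ 1/P = Σzᵢ/Pᵢˢᵃᵗ.
1/P = 0.339/332.0 + 0.449/234.2 + 0.212/107.3 = 0.004914 ⇒ P = 203.499 kPa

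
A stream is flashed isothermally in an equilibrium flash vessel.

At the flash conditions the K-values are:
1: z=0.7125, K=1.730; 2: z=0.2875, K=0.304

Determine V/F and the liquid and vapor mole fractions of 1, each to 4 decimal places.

V/F = 0.6299, x_1 = 0.4881, y_1 = 0.8444

Material balance + equilibrium reduce to Σ zᵢ(Kᵢ−1)/(1+V/F(Kᵢ−1)) = 0.
Feasibility: ΣzᵢKᵢ = 1.3200, Σzᵢ/Kᵢ = 1.3576 — both > 1, two phases present.
Binary case is linear: z₁(K₁−1)(1+V/F(K₂−1)) + z₂(K₂−1)(1+V/F(K₁−1)) = 0
⇒ V/F = [z₁(K₁−1)+z₂(K₂−1)] / [−(K₁−1)(K₂−1)] = 0.32003/0.50808 = 0.6299
Compositions from xᵢ = zᵢ/(1+V/F(Kᵢ−1)), yᵢ = Kᵢxᵢ:
  1: x = 0.4881, y = 0.8444
  2: x = 0.5119, y = 0.1556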